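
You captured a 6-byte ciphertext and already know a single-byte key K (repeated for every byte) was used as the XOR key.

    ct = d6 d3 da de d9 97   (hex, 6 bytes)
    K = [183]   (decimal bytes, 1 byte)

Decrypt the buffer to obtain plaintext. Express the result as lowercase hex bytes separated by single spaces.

The 1-byte key repeats, so the effective keystream is b7 b7 b7 b7 b7 b7.
byte 0: d6 ^ b7 = 61
byte 1: d3 ^ b7 = 64
byte 2: da ^ b7 = 6d
byte 3: de ^ b7 = 69
byte 4: d9 ^ b7 = 6e
byte 5: 97 ^ b7 = 20

61 64 6d 69 6e 20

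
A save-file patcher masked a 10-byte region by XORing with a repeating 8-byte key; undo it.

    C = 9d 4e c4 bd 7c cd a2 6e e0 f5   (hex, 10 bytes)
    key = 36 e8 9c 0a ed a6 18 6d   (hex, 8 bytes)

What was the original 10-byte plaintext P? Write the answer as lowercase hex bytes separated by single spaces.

ab a6 58 b7 91 6b ba 03 d6 1d

The 8-byte key repeats, so the effective keystream is 36 e8 9c 0a ed a6 18 6d 36 e8.
byte 0: 9d xor 36 = ab
byte 1: 4e xor e8 = a6
byte 2: c4 xor 9c = 58
byte 3: bd xor 0a = b7
byte 4: 7c xor ed = 91
byte 5: cd xor a6 = 6b
byte 6: a2 xor 18 = ba
byte 7: 6e xor 6d = 03
byte 8: e0 xor 36 = d6
byte 9: f5 xor e8 = 1d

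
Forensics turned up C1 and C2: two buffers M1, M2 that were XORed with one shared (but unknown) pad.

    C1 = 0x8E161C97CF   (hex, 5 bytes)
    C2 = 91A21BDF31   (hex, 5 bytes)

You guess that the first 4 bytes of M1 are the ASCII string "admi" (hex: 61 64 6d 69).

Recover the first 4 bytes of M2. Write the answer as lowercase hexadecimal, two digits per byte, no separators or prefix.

First, C1 ⊕ C2 = (M1 ⊕ K) ⊕ (M2 ⊕ K) = M1 ⊕ M2, so the key drops out. Then M2 = (M1 ⊕ M2) ⊕ M1 over the first 4 bytes.
byte 0: (8e ⊕ 91) ⊕ 61 = 1f ⊕ 61 = 7e
byte 1: (16 ⊕ a2) ⊕ 64 = b4 ⊕ 64 = d0
byte 2: (1c ⊕ 1b) ⊕ 6d = 07 ⊕ 6d = 6a
byte 3: (97 ⊕ df) ⊕ 69 = 48 ⊕ 69 = 21

7ed06a21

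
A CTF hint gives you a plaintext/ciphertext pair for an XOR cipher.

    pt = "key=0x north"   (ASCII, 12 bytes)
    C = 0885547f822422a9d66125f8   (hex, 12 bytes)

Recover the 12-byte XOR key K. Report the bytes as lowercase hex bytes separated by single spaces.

63 e0 2d 42 b2 5c 02 c7 b9 13 51 90

Since C = pt ⊕ K, XORing both sides with pt gives K = pt ⊕ C.
6b XOR 08 = 63
65 XOR 85 = e0
79 XOR 54 = 2d
3d XOR 7f = 42
30 XOR 82 = b2
78 XOR 24 = 5c
20 XOR 22 = 02
6e XOR a9 = c7
6f XOR d6 = b9
72 XOR 61 = 13
74 XOR 25 = 51
68 XOR f8 = 90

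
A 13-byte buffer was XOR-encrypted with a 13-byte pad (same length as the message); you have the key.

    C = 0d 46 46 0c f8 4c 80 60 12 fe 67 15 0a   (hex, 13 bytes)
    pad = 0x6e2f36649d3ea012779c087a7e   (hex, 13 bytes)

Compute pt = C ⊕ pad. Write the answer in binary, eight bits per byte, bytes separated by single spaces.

XOR is its own inverse, so applying the key byte-wise gives the result directly.
byte 0:  13 ⊕ 110 =  99
byte 1:  70 ⊕  47 = 105
byte 2:  70 ⊕  54 = 112
byte 3:  12 ⊕ 100 = 104
byte 4: 248 ⊕ 157 = 101
byte 5:  76 ⊕  62 = 114
byte 6: 128 ⊕ 160 =  32
byte 7:  96 ⊕  18 = 114
byte 8:  18 ⊕ 119 = 101
byte 9: 254 ⊕ 156 =  98
byte 10: 103 ⊕   8 = 111
byte 11:  21 ⊕ 122 = 111
byte 12:  10 ⊕ 126 = 116

01100011 01101001 01110000 01101000 01100101 01110010 00100000 01110010 01100101 01100010 01101111 01101111 01110100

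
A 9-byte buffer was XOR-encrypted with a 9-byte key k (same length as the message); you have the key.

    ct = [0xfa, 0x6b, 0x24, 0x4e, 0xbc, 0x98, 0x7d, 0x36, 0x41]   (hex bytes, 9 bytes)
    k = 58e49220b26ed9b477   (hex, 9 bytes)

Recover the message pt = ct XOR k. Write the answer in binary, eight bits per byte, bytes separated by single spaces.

10100010 10001111 10110110 01101110 00001110 11110110 10100100 10000010 00110110

11111010 ^ 01011000 = 10100010
01101011 ^ 11100100 = 10001111
00100100 ^ 10010010 = 10110110
01001110 ^ 00100000 = 01101110
10111100 ^ 10110010 = 00001110
10011000 ^ 01101110 = 11110110
01111101 ^ 11011001 = 10100100
00110110 ^ 10110100 = 10000010
01000001 ^ 01110111 = 00110110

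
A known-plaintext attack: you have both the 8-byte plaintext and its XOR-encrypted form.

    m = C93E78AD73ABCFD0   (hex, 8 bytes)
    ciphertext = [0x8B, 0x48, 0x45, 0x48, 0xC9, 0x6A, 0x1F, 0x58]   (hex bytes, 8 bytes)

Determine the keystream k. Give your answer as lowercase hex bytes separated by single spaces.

42 76 3d e5 ba c1 d0 88

Since ciphertext = m ⊕ k, XORing both sides with m gives k = m ⊕ ciphertext.
c9 xor 8b = 42
3e xor 48 = 76
78 xor 45 = 3d
ad xor 48 = e5
73 xor c9 = ba
ab xor 6a = c1
cf xor 1f = d0
d0 xor 58 = 88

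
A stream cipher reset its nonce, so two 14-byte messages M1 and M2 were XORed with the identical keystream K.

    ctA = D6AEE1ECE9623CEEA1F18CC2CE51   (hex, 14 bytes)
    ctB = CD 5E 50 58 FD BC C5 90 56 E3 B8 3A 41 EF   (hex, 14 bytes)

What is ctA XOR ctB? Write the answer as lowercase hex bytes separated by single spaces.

1b f0 b1 b4 14 de f9 7e f7 12 34 f8 8f be

ctA ⊕ ctB = (M1 ⊕ K) ⊕ (M2 ⊕ K) = M1 ⊕ M2 — the shared key cancels under XOR.
d6 ⊕ cd = 1b
ae ⊕ 5e = f0
e1 ⊕ 50 = b1
ec ⊕ 58 = b4
e9 ⊕ fd = 14
62 ⊕ bc = de
3c ⊕ c5 = f9
ee ⊕ 90 = 7e
a1 ⊕ 56 = f7
f1 ⊕ e3 = 12
8c ⊕ b8 = 34
c2 ⊕ 3a = f8
ce ⊕ 41 = 8f
51 ⊕ ef = be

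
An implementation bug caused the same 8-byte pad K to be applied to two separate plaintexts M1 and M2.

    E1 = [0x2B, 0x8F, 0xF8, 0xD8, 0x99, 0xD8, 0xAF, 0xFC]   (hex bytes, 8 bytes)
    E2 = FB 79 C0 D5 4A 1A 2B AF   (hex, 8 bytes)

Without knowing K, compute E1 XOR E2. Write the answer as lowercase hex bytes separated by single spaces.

d0 f6 38 0d d3 c2 84 53

E1 ⊕ E2 = (M1 ⊕ K) ⊕ (M2 ⊕ K) = M1 ⊕ M2 — the shared key cancels under XOR.
2b xor fb = d0
8f xor 79 = f6
f8 xor c0 = 38
d8 xor d5 = 0d
99 xor 4a = d3
d8 xor 1a = c2
af xor 2b = 84
fc xor af = 53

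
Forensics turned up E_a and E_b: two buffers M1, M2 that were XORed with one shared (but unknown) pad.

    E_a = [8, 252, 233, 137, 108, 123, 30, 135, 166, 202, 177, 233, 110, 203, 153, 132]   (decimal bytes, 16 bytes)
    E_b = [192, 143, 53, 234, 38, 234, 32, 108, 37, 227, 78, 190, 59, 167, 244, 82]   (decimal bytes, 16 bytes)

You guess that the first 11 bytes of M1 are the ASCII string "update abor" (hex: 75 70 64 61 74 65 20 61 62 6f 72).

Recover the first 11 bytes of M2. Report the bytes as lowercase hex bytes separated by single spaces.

First, E_a ⊕ E_b = (M1 ⊕ K) ⊕ (M2 ⊕ K) = M1 ⊕ M2, so the key drops out. Then M2 = (M1 ⊕ M2) ⊕ M1 over the first 11 bytes.
byte 0: (08 xor c0) xor 75 = c8 xor 75 = bd
byte 1: (fc xor 8f) xor 70 = 73 xor 70 = 03
byte 2: (e9 xor 35) xor 64 = dc xor 64 = b8
byte 3: (89 xor ea) xor 61 = 63 xor 61 = 02
byte 4: (6c xor 26) xor 74 = 4a xor 74 = 3e
byte 5: (7b xor ea) xor 65 = 91 xor 65 = f4
byte 6: (1e xor 20) xor 20 = 3e xor 20 = 1e
byte 7: (87 xor 6c) xor 61 = eb xor 61 = 8a
byte 8: (a6 xor 25) xor 62 = 83 xor 62 = e1
byte 9: (ca xor e3) xor 6f = 29 xor 6f = 46
byte 10: (b1 xor 4e) xor 72 = ff xor 72 = 8d

bd 03 b8 02 3e f4 1e 8a e1 46 8d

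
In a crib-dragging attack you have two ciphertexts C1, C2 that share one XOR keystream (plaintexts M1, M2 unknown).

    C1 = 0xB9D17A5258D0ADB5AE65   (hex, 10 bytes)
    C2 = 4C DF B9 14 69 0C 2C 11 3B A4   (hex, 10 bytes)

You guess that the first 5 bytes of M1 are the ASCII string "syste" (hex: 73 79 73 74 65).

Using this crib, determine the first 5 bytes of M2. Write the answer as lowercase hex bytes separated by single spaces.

First, C1 ⊕ C2 = (M1 ⊕ K) ⊕ (M2 ⊕ K) = M1 ⊕ M2, so the key drops out. Then M2 = (M1 ⊕ M2) ⊕ M1 over the first 5 bytes.
byte 0: (b9 xor 4c) xor 73 = f5 xor 73 = 86
byte 1: (d1 xor df) xor 79 = 0e xor 79 = 77
byte 2: (7a xor b9) xor 73 = c3 xor 73 = b0
byte 3: (52 xor 14) xor 74 = 46 xor 74 = 32
byte 4: (58 xor 69) xor 65 = 31 xor 65 = 54

86 77 b0 32 54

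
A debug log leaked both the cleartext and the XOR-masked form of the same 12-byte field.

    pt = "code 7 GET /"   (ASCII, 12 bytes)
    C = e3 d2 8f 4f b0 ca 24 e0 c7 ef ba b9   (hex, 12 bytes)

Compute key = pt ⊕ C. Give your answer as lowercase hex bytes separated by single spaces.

80 bd eb 2a 90 fd 04 a7 82 bb 9a 96

Since C = pt ⊕ key, XORing both sides with pt gives key = pt ⊕ C.
byte 0: 63 XOR e3 = 80
byte 1: 6f XOR d2 = bd
byte 2: 64 XOR 8f = eb
byte 3: 65 XOR 4f = 2a
byte 4: 20 XOR b0 = 90
byte 5: 37 XOR ca = fd
byte 6: 20 XOR 24 = 04
byte 7: 47 XOR e0 = a7
byte 8: 45 XOR c7 = 82
byte 9: 54 XOR ef = bb
byte 10: 20 XOR ba = 9a
byte 11: 2f XOR b9 = 96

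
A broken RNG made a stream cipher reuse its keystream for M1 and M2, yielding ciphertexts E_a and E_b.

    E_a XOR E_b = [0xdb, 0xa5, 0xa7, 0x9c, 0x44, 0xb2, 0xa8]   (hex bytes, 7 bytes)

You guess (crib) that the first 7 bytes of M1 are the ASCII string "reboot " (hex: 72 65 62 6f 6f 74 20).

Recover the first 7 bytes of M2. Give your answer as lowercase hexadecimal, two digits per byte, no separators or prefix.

a9c0c5f32bc688

Since E_a ⊕ E_b = M1 ⊕ M2, XORing with the guessed M1 bytes yields the corresponding M2 bytes: M2 = (E_a ⊕ E_b) ⊕ M1.
db XOR 72 = a9
a5 XOR 65 = c0
a7 XOR 62 = c5
9c XOR 6f = f3
44 XOR 6f = 2b
b2 XOR 74 = c6
a8 XOR 20 = 88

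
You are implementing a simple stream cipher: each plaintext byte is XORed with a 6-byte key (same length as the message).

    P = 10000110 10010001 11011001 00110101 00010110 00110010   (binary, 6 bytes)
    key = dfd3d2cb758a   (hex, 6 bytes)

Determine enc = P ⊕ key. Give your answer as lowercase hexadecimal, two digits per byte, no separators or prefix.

134 XOR 223 =  89
145 XOR 211 =  66
217 XOR 210 =  11
 53 XOR 203 = 254
 22 XOR 117 =  99
 50 XOR 138 = 184

59420bfe63b8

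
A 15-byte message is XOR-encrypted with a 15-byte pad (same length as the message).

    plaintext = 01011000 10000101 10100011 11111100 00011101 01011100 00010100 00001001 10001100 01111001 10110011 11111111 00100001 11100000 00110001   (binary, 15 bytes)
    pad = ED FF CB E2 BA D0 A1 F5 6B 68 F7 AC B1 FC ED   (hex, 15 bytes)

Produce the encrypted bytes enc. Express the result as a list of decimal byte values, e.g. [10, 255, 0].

XOR is its own inverse, so applying the key byte-wise gives the result directly.
byte 0:  88 ^ 237 = 181
byte 1: 133 ^ 255 = 122
byte 2: 163 ^ 203 = 104
byte 3: 252 ^ 226 =  30
byte 4:  29 ^ 186 = 167
byte 5:  92 ^ 208 = 140
byte 6:  20 ^ 161 = 181
byte 7:   9 ^ 245 = 252
byte 8: 140 ^ 107 = 231
byte 9: 121 ^ 104 =  17
byte 10: 179 ^ 247 =  68
byte 11: 255 ^ 172 =  83
byte 12:  33 ^ 177 = 144
byte 13: 224 ^ 252 =  28
byte 14:  49 ^ 237 = 220

[181, 122, 104, 30, 167, 140, 181, 252, 231, 17, 68, 83, 144, 28, 220]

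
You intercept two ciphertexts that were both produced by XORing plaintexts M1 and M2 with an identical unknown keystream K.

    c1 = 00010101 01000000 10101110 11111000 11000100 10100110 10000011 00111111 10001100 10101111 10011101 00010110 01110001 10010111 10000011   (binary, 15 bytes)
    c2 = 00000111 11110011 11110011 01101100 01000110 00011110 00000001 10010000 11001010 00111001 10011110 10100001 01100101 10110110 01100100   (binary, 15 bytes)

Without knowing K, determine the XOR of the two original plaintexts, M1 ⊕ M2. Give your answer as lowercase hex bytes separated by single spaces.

12 b3 5d 94 82 b8 82 af 46 96 03 b7 14 21 e7

c1 ⊕ c2 = (M1 ⊕ K) ⊕ (M2 ⊕ K) = M1 ⊕ M2 — the shared key cancels under XOR.
byte 0: 15 xor 07 = 12
byte 1: 40 xor f3 = b3
byte 2: ae xor f3 = 5d
byte 3: f8 xor 6c = 94
byte 4: c4 xor 46 = 82
byte 5: a6 xor 1e = b8
byte 6: 83 xor 01 = 82
byte 7: 3f xor 90 = af
byte 8: 8c xor ca = 46
byte 9: af xor 39 = 96
byte 10: 9d xor 9e = 03
byte 11: 16 xor a1 = b7
byte 12: 71 xor 65 = 14
byte 13: 97 xor b6 = 21
byte 14: 83 xor 64 = e7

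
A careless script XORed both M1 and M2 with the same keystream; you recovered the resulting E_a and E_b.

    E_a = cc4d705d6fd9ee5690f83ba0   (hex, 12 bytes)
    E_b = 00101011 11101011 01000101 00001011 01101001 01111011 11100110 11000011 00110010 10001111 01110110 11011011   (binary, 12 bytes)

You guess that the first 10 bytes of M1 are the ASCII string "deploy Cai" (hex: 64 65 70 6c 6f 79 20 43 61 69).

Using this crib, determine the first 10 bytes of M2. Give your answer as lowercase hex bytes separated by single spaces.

83 c3 45 3a 69 db 28 d6 c3 1e

First, E_a ⊕ E_b = (M1 ⊕ K) ⊕ (M2 ⊕ K) = M1 ⊕ M2, so the key drops out. Then M2 = (M1 ⊕ M2) ⊕ M1 over the first 10 bytes.
byte 0: (cc ^ 2b) ^ 64 = e7 ^ 64 = 83
byte 1: (4d ^ eb) ^ 65 = a6 ^ 65 = c3
byte 2: (70 ^ 45) ^ 70 = 35 ^ 70 = 45
byte 3: (5d ^ 0b) ^ 6c = 56 ^ 6c = 3a
byte 4: (6f ^ 69) ^ 6f = 06 ^ 6f = 69
byte 5: (d9 ^ 7b) ^ 79 = a2 ^ 79 = db
byte 6: (ee ^ e6) ^ 20 = 08 ^ 20 = 28
byte 7: (56 ^ c3) ^ 43 = 95 ^ 43 = d6
byte 8: (90 ^ 32) ^ 61 = a2 ^ 61 = c3
byte 9: (f8 ^ 8f) ^ 69 = 77 ^ 69 = 1e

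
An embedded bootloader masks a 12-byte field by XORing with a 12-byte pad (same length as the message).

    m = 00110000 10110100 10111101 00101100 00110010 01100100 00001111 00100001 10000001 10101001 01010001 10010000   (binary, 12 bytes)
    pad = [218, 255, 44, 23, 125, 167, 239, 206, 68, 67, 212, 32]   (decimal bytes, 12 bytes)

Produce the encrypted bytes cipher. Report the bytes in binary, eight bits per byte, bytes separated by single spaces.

30 ^ da = ea
b4 ^ ff = 4b
bd ^ 2c = 91
2c ^ 17 = 3b
32 ^ 7d = 4f
64 ^ a7 = c3
0f ^ ef = e0
21 ^ ce = ef
81 ^ 44 = c5
a9 ^ 43 = ea
51 ^ d4 = 85
90 ^ 20 = b0

11101010 01001011 10010001 00111011 01001111 11000011 11100000 11101111 11000101 11101010 10000101 10110000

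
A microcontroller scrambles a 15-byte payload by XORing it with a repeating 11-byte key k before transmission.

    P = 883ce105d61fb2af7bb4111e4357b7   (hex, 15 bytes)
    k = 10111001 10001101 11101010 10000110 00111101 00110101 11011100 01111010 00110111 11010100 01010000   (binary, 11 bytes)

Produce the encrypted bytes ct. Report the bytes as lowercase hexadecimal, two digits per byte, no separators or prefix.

The 11-byte key repeats, so the effective keystream is b9 8d ea 86 3d 35 dc 7a 37 d4 50 b9 8d ea 86.
byte 0: 88 ⊕ b9 = 31
byte 1: 3c ⊕ 8d = b1
byte 2: e1 ⊕ ea = 0b
byte 3: 05 ⊕ 86 = 83
byte 4: d6 ⊕ 3d = eb
byte 5: 1f ⊕ 35 = 2a
byte 6: b2 ⊕ dc = 6e
byte 7: af ⊕ 7a = d5
byte 8: 7b ⊕ 37 = 4c
byte 9: b4 ⊕ d4 = 60
byte 10: 11 ⊕ 50 = 41
byte 11: 1e ⊕ b9 = a7
byte 12: 43 ⊕ 8d = ce
byte 13: 57 ⊕ ea = bd
byte 14: b7 ⊕ 86 = 31

31b10b83eb2a6ed54c6041a7cebd31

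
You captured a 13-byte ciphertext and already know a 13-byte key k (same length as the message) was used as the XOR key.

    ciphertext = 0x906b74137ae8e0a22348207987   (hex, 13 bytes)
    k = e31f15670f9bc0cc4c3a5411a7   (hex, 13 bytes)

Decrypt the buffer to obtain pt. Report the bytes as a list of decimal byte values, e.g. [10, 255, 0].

[115, 116, 97, 116, 117, 115, 32, 110, 111, 114, 116, 104, 32]

XOR is its own inverse, so applying the key byte-wise gives the result directly.
10010000 ^ 11100011 = 01110011
01101011 ^ 00011111 = 01110100
01110100 ^ 00010101 = 01100001
00010011 ^ 01100111 = 01110100
01111010 ^ 00001111 = 01110101
11101000 ^ 10011011 = 01110011
11100000 ^ 11000000 = 00100000
10100010 ^ 11001100 = 01101110
00100011 ^ 01001100 = 01101111
01001000 ^ 00111010 = 01110010
00100000 ^ 01010100 = 01110100
01111001 ^ 00010001 = 01101000
10000111 ^ 10100111 = 00100000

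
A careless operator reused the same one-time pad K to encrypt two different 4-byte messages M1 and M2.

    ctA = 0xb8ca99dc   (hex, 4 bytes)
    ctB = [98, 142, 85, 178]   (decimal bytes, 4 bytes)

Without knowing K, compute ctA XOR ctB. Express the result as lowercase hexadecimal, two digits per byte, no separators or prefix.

da44cc6e

ctA ⊕ ctB = (M1 ⊕ K) ⊕ (M2 ⊕ K) = M1 ⊕ M2 — the shared key cancels under XOR.
byte 0: 10111000 XOR 01100010 = 11011010
byte 1: 11001010 XOR 10001110 = 01000100
byte 2: 10011001 XOR 01010101 = 11001100
byte 3: 11011100 XOR 10110010 = 01101110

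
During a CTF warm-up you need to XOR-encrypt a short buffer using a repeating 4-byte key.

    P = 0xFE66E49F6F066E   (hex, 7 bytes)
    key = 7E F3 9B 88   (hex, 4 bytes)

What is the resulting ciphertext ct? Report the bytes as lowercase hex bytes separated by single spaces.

80 95 7f 17 11 f5 f5

The 4-byte key repeats, so the effective keystream is 7e f3 9b 88 7e f3 9b.
byte 0: fe ⊕ 7e = 80
byte 1: 66 ⊕ f3 = 95
byte 2: e4 ⊕ 9b = 7f
byte 3: 9f ⊕ 88 = 17
byte 4: 6f ⊕ 7e = 11
byte 5: 06 ⊕ f3 = f5
byte 6: 6e ⊕ 9b = f5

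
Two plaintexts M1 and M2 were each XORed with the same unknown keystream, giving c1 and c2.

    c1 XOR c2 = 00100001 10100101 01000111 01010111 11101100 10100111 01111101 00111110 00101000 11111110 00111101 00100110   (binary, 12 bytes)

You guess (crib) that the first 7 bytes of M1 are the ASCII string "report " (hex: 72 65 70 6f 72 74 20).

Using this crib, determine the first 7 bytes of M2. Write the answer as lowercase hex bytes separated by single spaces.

Since c1 ⊕ c2 = M1 ⊕ M2, XORing with the guessed M1 bytes yields the corresponding M2 bytes: M2 = (c1 ⊕ c2) ⊕ M1.
00100001 xor 01110010 = 01010011
10100101 xor 01100101 = 11000000
01000111 xor 01110000 = 00110111
01010111 xor 01101111 = 00111000
11101100 xor 01110010 = 10011110
10100111 xor 01110100 = 11010011
01111101 xor 00100000 = 01011101

53 c0 37 38 9e d3 5d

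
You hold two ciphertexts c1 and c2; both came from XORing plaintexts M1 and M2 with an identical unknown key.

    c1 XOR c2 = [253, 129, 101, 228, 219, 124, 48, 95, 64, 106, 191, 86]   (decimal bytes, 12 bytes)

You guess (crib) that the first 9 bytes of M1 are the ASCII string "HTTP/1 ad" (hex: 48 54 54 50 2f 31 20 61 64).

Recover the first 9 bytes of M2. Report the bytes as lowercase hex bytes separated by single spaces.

b5 d5 31 b4 f4 4d 10 3e 24

Since c1 ⊕ c2 = M1 ⊕ M2, XORing with the guessed M1 bytes yields the corresponding M2 bytes: M2 = (c1 ⊕ c2) ⊕ M1.
fd ⊕ 48 = b5
81 ⊕ 54 = d5
65 ⊕ 54 = 31
e4 ⊕ 50 = b4
db ⊕ 2f = f4
7c ⊕ 31 = 4d
30 ⊕ 20 = 10
5f ⊕ 61 = 3e
40 ⊕ 64 = 24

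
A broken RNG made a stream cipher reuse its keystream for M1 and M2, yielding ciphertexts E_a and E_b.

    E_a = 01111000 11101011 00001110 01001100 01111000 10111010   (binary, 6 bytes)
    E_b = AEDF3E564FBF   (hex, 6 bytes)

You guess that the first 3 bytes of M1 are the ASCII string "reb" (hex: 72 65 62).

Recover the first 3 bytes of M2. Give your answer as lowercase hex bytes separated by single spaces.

a4 51 52

First, E_a ⊕ E_b = (M1 ⊕ K) ⊕ (M2 ⊕ K) = M1 ⊕ M2, so the key drops out. Then M2 = (M1 ⊕ M2) ⊕ M1 over the first 3 bytes.
byte 0: (78 ⊕ ae) ⊕ 72 = d6 ⊕ 72 = a4
byte 1: (eb ⊕ df) ⊕ 65 = 34 ⊕ 65 = 51
byte 2: (0e ⊕ 3e) ⊕ 62 = 30 ⊕ 62 = 52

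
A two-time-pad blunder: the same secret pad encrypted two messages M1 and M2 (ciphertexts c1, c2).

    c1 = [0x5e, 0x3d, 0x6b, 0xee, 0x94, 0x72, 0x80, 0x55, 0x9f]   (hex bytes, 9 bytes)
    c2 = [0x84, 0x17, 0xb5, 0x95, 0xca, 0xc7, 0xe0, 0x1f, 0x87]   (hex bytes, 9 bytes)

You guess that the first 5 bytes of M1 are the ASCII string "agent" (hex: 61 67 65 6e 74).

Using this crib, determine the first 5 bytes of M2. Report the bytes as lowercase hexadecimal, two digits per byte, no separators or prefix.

bb4dbb152a

First, c1 ⊕ c2 = (M1 ⊕ K) ⊕ (M2 ⊕ K) = M1 ⊕ M2, so the key drops out. Then M2 = (M1 ⊕ M2) ⊕ M1 over the first 5 bytes.
byte 0: (5e ^ 84) ^ 61 = da ^ 61 = bb
byte 1: (3d ^ 17) ^ 67 = 2a ^ 67 = 4d
byte 2: (6b ^ b5) ^ 65 = de ^ 65 = bb
byte 3: (ee ^ 95) ^ 6e = 7b ^ 6e = 15
byte 4: (94 ^ ca) ^ 74 = 5e ^ 74 = 2a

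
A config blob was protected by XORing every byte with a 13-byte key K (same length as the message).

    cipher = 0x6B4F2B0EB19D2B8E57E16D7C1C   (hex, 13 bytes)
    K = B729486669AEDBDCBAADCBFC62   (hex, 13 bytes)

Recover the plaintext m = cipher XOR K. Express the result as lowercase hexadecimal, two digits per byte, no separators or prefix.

XOR is its own inverse, so applying the key byte-wise gives the result directly.
01101011 ⊕ 10110111 = 11011100
01001111 ⊕ 00101001 = 01100110
00101011 ⊕ 01001000 = 01100011
00001110 ⊕ 01100110 = 01101000
10110001 ⊕ 01101001 = 11011000
10011101 ⊕ 10101110 = 00110011
00101011 ⊕ 11011011 = 11110000
10001110 ⊕ 11011100 = 01010010
01010111 ⊕ 10111010 = 11101101
11100001 ⊕ 10101101 = 01001100
01101101 ⊕ 11001011 = 10100110
01111100 ⊕ 11111100 = 10000000
00011100 ⊕ 01100010 = 01111110

dc666368d833f052ed4ca6807e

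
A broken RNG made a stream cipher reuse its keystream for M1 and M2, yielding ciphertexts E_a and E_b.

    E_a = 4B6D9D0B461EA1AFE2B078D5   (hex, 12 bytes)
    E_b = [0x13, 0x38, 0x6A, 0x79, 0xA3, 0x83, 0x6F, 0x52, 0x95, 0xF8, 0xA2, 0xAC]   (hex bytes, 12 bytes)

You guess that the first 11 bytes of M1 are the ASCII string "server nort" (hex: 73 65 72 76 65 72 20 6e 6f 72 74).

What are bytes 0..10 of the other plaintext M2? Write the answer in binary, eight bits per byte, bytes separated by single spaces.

00101011 00110000 10000101 00000100 10000000 11101111 11101110 10010011 00011000 00111010 10101110

First, E_a ⊕ E_b = (M1 ⊕ K) ⊕ (M2 ⊕ K) = M1 ⊕ M2, so the key drops out. Then M2 = (M1 ⊕ M2) ⊕ M1 over the first 11 bytes.
byte 0: (4b XOR 13) XOR 73 = 58 XOR 73 = 2b
byte 1: (6d XOR 38) XOR 65 = 55 XOR 65 = 30
byte 2: (9d XOR 6a) XOR 72 = f7 XOR 72 = 85
byte 3: (0b XOR 79) XOR 76 = 72 XOR 76 = 04
byte 4: (46 XOR a3) XOR 65 = e5 XOR 65 = 80
byte 5: (1e XOR 83) XOR 72 = 9d XOR 72 = ef
byte 6: (a1 XOR 6f) XOR 20 = ce XOR 20 = ee
byte 7: (af XOR 52) XOR 6e = fd XOR 6e = 93
byte 8: (e2 XOR 95) XOR 6f = 77 XOR 6f = 18
byte 9: (b0 XOR f8) XOR 72 = 48 XOR 72 = 3a
byte 10: (78 XOR a2) XOR 74 = da XOR 74 = ae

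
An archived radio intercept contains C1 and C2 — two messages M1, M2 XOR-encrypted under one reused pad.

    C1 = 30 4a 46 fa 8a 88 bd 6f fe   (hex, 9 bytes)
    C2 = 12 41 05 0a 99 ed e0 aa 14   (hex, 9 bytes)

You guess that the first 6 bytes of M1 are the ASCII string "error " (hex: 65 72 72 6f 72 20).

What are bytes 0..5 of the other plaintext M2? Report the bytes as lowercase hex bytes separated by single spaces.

47 79 31 9f 61 45

First, C1 ⊕ C2 = (M1 ⊕ K) ⊕ (M2 ⊕ K) = M1 ⊕ M2, so the key drops out. Then M2 = (M1 ⊕ M2) ⊕ M1 over the first 6 bytes.
byte 0: (30 ⊕ 12) ⊕ 65 = 22 ⊕ 65 = 47
byte 1: (4a ⊕ 41) ⊕ 72 = 0b ⊕ 72 = 79
byte 2: (46 ⊕ 05) ⊕ 72 = 43 ⊕ 72 = 31
byte 3: (fa ⊕ 0a) ⊕ 6f = f0 ⊕ 6f = 9f
byte 4: (8a ⊕ 99) ⊕ 72 = 13 ⊕ 72 = 61
byte 5: (88 ⊕ ed) ⊕ 20 = 65 ⊕ 20 = 45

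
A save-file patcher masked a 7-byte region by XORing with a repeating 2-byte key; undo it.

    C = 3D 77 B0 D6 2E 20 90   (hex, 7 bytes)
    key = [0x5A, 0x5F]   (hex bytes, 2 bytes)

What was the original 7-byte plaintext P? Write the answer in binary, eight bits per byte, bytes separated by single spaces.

The 2-byte key repeats, so the effective keystream is 5a 5f 5a 5f 5a 5f 5a.
byte 0: 3d ⊕ 5a = 67
byte 1: 77 ⊕ 5f = 28
byte 2: b0 ⊕ 5a = ea
byte 3: d6 ⊕ 5f = 89
byte 4: 2e ⊕ 5a = 74
byte 5: 20 ⊕ 5f = 7f
byte 6: 90 ⊕ 5a = ca

01100111 00101000 11101010 10001001 01110100 01111111 11001010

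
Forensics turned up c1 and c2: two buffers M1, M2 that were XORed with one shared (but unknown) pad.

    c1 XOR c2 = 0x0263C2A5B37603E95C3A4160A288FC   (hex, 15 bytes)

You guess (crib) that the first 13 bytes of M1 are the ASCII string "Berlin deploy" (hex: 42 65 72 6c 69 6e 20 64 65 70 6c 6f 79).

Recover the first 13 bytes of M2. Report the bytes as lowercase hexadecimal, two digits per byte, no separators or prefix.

Since c1 ⊕ c2 = M1 ⊕ M2, XORing with the guessed M1 bytes yields the corresponding M2 bytes: M2 = (c1 ⊕ c2) ⊕ M1.
byte 0: 00000010 XOR 01000010 = 01000000
byte 1: 01100011 XOR 01100101 = 00000110
byte 2: 11000010 XOR 01110010 = 10110000
byte 3: 10100101 XOR 01101100 = 11001001
byte 4: 10110011 XOR 01101001 = 11011010
byte 5: 01110110 XOR 01101110 = 00011000
byte 6: 00000011 XOR 00100000 = 00100011
byte 7: 11101001 XOR 01100100 = 10001101
byte 8: 01011100 XOR 01100101 = 00111001
byte 9: 00111010 XOR 01110000 = 01001010
byte 10: 01000001 XOR 01101100 = 00101101
byte 11: 01100000 XOR 01101111 = 00001111
byte 12: 10100010 XOR 01111001 = 11011011

4006b0c9da18238d394a2d0fdb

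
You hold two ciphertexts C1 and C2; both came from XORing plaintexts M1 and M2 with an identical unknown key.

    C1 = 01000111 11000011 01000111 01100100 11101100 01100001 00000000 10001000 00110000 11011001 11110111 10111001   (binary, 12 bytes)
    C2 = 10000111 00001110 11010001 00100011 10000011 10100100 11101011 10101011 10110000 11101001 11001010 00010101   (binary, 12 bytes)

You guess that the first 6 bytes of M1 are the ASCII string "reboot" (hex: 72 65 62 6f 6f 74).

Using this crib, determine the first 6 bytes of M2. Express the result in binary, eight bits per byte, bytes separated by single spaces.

10110010 10101000 11110100 00101000 00000000 10110001

First, C1 ⊕ C2 = (M1 ⊕ K) ⊕ (M2 ⊕ K) = M1 ⊕ M2, so the key drops out. Then M2 = (M1 ⊕ M2) ⊕ M1 over the first 6 bytes.
byte 0: (47 xor 87) xor 72 = c0 xor 72 = b2
byte 1: (c3 xor 0e) xor 65 = cd xor 65 = a8
byte 2: (47 xor d1) xor 62 = 96 xor 62 = f4
byte 3: (64 xor 23) xor 6f = 47 xor 6f = 28
byte 4: (ec xor 83) xor 6f = 6f xor 6f = 00
byte 5: (61 xor a4) xor 74 = c5 xor 74 = b1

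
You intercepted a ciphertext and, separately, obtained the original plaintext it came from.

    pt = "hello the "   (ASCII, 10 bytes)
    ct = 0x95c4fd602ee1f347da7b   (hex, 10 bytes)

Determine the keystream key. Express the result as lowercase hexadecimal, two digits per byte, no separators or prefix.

fda1910c41c1872fbf5b

Since ct = pt ⊕ key, XORing both sides with pt gives key = pt ⊕ ct.
68 XOR 95 = fd
65 XOR c4 = a1
6c XOR fd = 91
6c XOR 60 = 0c
6f XOR 2e = 41
20 XOR e1 = c1
74 XOR f3 = 87
68 XOR 47 = 2f
65 XOR da = bf
20 XOR 7b = 5b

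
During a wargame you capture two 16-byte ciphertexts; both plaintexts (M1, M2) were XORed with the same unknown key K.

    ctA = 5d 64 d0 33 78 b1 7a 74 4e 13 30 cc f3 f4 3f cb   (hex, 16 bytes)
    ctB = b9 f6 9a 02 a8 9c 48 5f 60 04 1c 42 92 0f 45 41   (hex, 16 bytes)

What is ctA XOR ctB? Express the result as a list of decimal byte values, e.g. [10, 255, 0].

[228, 146, 74, 49, 208, 45, 50, 43, 46, 23, 44, 142, 97, 251, 122, 138]

ctA ⊕ ctB = (M1 ⊕ K) ⊕ (M2 ⊕ K) = M1 ⊕ M2 — the shared key cancels under XOR.
byte 0: 5d ⊕ b9 = e4
byte 1: 64 ⊕ f6 = 92
byte 2: d0 ⊕ 9a = 4a
byte 3: 33 ⊕ 02 = 31
byte 4: 78 ⊕ a8 = d0
byte 5: b1 ⊕ 9c = 2d
byte 6: 7a ⊕ 48 = 32
byte 7: 74 ⊕ 5f = 2b
byte 8: 4e ⊕ 60 = 2e
byte 9: 13 ⊕ 04 = 17
byte 10: 30 ⊕ 1c = 2c
byte 11: cc ⊕ 42 = 8e
byte 12: f3 ⊕ 92 = 61
byte 13: f4 ⊕ 0f = fb
byte 14: 3f ⊕ 45 = 7a
byte 15: cb ⊕ 41 = 8a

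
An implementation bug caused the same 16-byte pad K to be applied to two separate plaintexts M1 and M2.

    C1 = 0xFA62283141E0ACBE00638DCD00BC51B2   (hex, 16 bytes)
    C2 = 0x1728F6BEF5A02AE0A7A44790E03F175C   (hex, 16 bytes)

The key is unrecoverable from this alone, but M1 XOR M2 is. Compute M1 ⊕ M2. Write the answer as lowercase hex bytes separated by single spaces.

ed 4a de 8f b4 40 86 5e a7 c7 ca 5d e0 83 46 ee

C1 ⊕ C2 = (M1 ⊕ K) ⊕ (M2 ⊕ K) = M1 ⊕ M2 — the shared key cancels under XOR.
fa XOR 17 = ed
62 XOR 28 = 4a
28 XOR f6 = de
31 XOR be = 8f
41 XOR f5 = b4
e0 XOR a0 = 40
ac XOR 2a = 86
be XOR e0 = 5e
00 XOR a7 = a7
63 XOR a4 = c7
8d XOR 47 = ca
cd XOR 90 = 5d
00 XOR e0 = e0
bc XOR 3f = 83
51 XOR 17 = 46
b2 XOR 5c = ee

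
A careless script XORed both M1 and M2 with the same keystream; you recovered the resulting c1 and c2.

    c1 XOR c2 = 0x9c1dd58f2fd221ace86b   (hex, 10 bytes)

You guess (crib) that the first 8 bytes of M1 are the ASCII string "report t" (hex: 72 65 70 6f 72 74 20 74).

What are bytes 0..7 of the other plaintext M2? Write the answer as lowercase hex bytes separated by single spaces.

Since c1 ⊕ c2 = M1 ⊕ M2, XORing with the guessed M1 bytes yields the corresponding M2 bytes: M2 = (c1 ⊕ c2) ⊕ M1.
10011100 XOR 01110010 = 11101110
00011101 XOR 01100101 = 01111000
11010101 XOR 01110000 = 10100101
10001111 XOR 01101111 = 11100000
00101111 XOR 01110010 = 01011101
11010010 XOR 01110100 = 10100110
00100001 XOR 00100000 = 00000001
10101100 XOR 01110100 = 11011000

ee 78 a5 e0 5d a6 01 d8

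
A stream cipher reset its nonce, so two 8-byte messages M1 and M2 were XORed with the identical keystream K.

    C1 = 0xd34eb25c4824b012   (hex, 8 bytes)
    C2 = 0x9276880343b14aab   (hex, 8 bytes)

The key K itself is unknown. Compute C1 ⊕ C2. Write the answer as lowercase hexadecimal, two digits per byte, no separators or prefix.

41383a5f0b95fab9

C1 ⊕ C2 = (M1 ⊕ K) ⊕ (M2 ⊕ K) = M1 ⊕ M2 — the shared key cancels under XOR.
11010011 ⊕ 10010010 = 01000001
01001110 ⊕ 01110110 = 00111000
10110010 ⊕ 10001000 = 00111010
01011100 ⊕ 00000011 = 01011111
01001000 ⊕ 01000011 = 00001011
00100100 ⊕ 10110001 = 10010101
10110000 ⊕ 01001010 = 11111010
00010010 ⊕ 10101011 = 10111001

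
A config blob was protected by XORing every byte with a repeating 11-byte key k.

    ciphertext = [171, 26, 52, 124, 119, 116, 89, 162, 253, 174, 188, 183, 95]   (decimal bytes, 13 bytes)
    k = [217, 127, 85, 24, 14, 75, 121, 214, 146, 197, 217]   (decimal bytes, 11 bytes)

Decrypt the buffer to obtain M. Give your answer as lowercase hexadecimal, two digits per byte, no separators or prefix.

The 11-byte key repeats, so the effective keystream is d9 7f 55 18 0e 4b 79 d6 92 c5 d9 d9 7f.
byte 0: ab ^ d9 = 72
byte 1: 1a ^ 7f = 65
byte 2: 34 ^ 55 = 61
byte 3: 7c ^ 18 = 64
byte 4: 77 ^ 0e = 79
byte 5: 74 ^ 4b = 3f
byte 6: 59 ^ 79 = 20
byte 7: a2 ^ d6 = 74
byte 8: fd ^ 92 = 6f
byte 9: ae ^ c5 = 6b
byte 10: bc ^ d9 = 65
byte 11: b7 ^ d9 = 6e
byte 12: 5f ^ 7f = 20

72656164793f20746f6b656e20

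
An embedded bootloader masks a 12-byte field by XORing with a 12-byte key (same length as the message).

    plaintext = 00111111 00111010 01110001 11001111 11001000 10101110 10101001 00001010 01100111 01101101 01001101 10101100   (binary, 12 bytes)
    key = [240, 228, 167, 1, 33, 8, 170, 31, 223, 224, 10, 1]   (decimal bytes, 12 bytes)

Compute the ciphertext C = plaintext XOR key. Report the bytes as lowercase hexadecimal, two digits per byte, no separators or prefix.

byte 0: 3f XOR f0 = cf
byte 1: 3a XOR e4 = de
byte 2: 71 XOR a7 = d6
byte 3: cf XOR 01 = ce
byte 4: c8 XOR 21 = e9
byte 5: ae XOR 08 = a6
byte 6: a9 XOR aa = 03
byte 7: 0a XOR 1f = 15
byte 8: 67 XOR df = b8
byte 9: 6d XOR e0 = 8d
byte 10: 4d XOR 0a = 47
byte 11: ac XOR 01 = ad

cfded6cee9a60315b88d47ad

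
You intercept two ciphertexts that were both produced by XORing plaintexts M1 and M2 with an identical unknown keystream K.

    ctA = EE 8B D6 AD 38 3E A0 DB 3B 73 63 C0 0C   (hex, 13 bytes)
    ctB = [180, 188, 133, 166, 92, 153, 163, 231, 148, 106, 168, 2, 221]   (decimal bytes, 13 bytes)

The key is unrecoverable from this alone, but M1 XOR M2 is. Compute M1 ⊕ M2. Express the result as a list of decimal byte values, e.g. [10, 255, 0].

ctA ⊕ ctB = (M1 ⊕ K) ⊕ (M2 ⊕ K) = M1 ⊕ M2 — the shared key cancels under XOR.
ee xor b4 = 5a
8b xor bc = 37
d6 xor 85 = 53
ad xor a6 = 0b
38 xor 5c = 64
3e xor 99 = a7
a0 xor a3 = 03
db xor e7 = 3c
3b xor 94 = af
73 xor 6a = 19
63 xor a8 = cb
c0 xor 02 = c2
0c xor dd = d1

[90, 55, 83, 11, 100, 167, 3, 60, 175, 25, 203, 194, 209]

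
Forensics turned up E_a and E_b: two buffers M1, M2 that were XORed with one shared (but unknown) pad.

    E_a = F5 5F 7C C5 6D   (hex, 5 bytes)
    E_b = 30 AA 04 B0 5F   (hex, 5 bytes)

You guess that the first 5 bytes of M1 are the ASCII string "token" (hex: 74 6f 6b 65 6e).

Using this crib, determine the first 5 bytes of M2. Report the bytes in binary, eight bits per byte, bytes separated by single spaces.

First, E_a ⊕ E_b = (M1 ⊕ K) ⊕ (M2 ⊕ K) = M1 ⊕ M2, so the key drops out. Then M2 = (M1 ⊕ M2) ⊕ M1 over the first 5 bytes.
byte 0: (f5 XOR 30) XOR 74 = c5 XOR 74 = b1
byte 1: (5f XOR aa) XOR 6f = f5 XOR 6f = 9a
byte 2: (7c XOR 04) XOR 6b = 78 XOR 6b = 13
byte 3: (c5 XOR b0) XOR 65 = 75 XOR 65 = 10
byte 4: (6d XOR 5f) XOR 6e = 32 XOR 6e = 5c

10110001 10011010 00010011 00010000 01011100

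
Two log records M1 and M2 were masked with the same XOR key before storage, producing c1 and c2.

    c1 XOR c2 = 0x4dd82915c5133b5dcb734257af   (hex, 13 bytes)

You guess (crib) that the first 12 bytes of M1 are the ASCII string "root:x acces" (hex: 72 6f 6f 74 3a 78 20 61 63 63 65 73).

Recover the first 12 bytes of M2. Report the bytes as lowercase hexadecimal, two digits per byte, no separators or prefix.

Since c1 ⊕ c2 = M1 ⊕ M2, XORing with the guessed M1 bytes yields the corresponding M2 bytes: M2 = (c1 ⊕ c2) ⊕ M1.
4d ^ 72 = 3f
d8 ^ 6f = b7
29 ^ 6f = 46
15 ^ 74 = 61
c5 ^ 3a = ff
13 ^ 78 = 6b
3b ^ 20 = 1b
5d ^ 61 = 3c
cb ^ 63 = a8
73 ^ 63 = 10
42 ^ 65 = 27
57 ^ 73 = 24

3fb74661ff6b1b3ca8102724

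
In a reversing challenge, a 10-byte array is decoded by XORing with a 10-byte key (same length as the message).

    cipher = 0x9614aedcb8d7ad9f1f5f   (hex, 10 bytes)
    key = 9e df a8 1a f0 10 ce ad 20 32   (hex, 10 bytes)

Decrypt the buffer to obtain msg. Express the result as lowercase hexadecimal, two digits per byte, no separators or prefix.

150 ^ 158 =   8
 20 ^ 223 = 203
174 ^ 168 =   6
220 ^  26 = 198
184 ^ 240 =  72
215 ^  16 = 199
173 ^ 206 =  99
159 ^ 173 =  50
 31 ^  32 =  63
 95 ^  50 = 109

08cb06c648c763323f6d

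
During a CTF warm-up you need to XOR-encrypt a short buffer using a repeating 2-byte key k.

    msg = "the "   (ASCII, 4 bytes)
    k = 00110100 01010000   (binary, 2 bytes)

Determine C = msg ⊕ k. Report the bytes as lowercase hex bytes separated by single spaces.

40 38 51 70

The 2-byte key repeats, so the effective keystream is 34 50 34 50.
byte 0: 74 ^ 34 = 40
byte 1: 68 ^ 50 = 38
byte 2: 65 ^ 34 = 51
byte 3: 20 ^ 50 = 70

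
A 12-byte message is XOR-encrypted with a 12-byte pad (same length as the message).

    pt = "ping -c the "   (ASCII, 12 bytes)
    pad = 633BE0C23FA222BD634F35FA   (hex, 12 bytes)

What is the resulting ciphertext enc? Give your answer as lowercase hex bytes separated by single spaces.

70 xor 63 = 13
69 xor 3b = 52
6e xor e0 = 8e
67 xor c2 = a5
20 xor 3f = 1f
2d xor a2 = 8f
63 xor 22 = 41
20 xor bd = 9d
74 xor 63 = 17
68 xor 4f = 27
65 xor 35 = 50
20 xor fa = da

13 52 8e a5 1f 8f 41 9d 17 27 50 da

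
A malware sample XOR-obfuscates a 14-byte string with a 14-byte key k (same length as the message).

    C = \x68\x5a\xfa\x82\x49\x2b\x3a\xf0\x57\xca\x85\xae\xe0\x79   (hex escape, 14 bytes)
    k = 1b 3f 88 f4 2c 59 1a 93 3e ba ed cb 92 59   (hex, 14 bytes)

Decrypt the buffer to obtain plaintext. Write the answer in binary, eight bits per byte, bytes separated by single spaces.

01110011 01100101 01110010 01110110 01100101 01110010 00100000 01100011 01101001 01110000 01101000 01100101 01110010 00100000

104 XOR  27 = 115
 90 XOR  63 = 101
250 XOR 136 = 114
130 XOR 244 = 118
 73 XOR  44 = 101
 43 XOR  89 = 114
 58 XOR  26 =  32
240 XOR 147 =  99
 87 XOR  62 = 105
202 XOR 186 = 112
133 XOR 237 = 104
174 XOR 203 = 101
224 XOR 146 = 114
121 XOR  89 =  32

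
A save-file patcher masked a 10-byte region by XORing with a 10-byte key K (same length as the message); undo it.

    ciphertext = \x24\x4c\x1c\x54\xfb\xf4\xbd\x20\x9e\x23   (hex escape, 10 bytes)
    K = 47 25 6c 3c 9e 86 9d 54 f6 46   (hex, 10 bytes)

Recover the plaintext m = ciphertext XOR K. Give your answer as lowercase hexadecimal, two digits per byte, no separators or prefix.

63697068657220746865

byte 0:  36 ⊕  71 =  99
byte 1:  76 ⊕  37 = 105
byte 2:  28 ⊕ 108 = 112
byte 3:  84 ⊕  60 = 104
byte 4: 251 ⊕ 158 = 101
byte 5: 244 ⊕ 134 = 114
byte 6: 189 ⊕ 157 =  32
byte 7:  32 ⊕  84 = 116
byte 8: 158 ⊕ 246 = 104
byte 9:  35 ⊕  70 = 101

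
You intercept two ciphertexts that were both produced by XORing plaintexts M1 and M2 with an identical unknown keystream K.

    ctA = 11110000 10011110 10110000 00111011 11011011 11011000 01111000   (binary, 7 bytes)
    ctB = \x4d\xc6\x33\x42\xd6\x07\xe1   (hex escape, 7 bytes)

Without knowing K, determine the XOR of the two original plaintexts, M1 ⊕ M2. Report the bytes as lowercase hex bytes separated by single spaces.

ctA ⊕ ctB = (M1 ⊕ K) ⊕ (M2 ⊕ K) = M1 ⊕ M2 — the shared key cancels under XOR.
11110000 ⊕ 01001101 = 10111101
10011110 ⊕ 11000110 = 01011000
10110000 ⊕ 00110011 = 10000011
00111011 ⊕ 01000010 = 01111001
11011011 ⊕ 11010110 = 00001101
11011000 ⊕ 00000111 = 11011111
01111000 ⊕ 11100001 = 10011001

bd 58 83 79 0d df 99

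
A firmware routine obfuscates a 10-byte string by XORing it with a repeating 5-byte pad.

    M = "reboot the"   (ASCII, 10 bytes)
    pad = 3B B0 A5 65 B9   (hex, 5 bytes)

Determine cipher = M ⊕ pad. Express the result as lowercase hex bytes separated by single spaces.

49 d5 c7 0a d6 4f 90 d1 0d dc

The 5-byte key repeats, so the effective keystream is 3b b0 a5 65 b9 3b b0 a5 65 b9.
byte 0: 114 ^  59 =  73
byte 1: 101 ^ 176 = 213
byte 2:  98 ^ 165 = 199
byte 3: 111 ^ 101 =  10
byte 4: 111 ^ 185 = 214
byte 5: 116 ^  59 =  79
byte 6:  32 ^ 176 = 144
byte 7: 116 ^ 165 = 209
byte 8: 104 ^ 101 =  13
byte 9: 101 ^ 185 = 220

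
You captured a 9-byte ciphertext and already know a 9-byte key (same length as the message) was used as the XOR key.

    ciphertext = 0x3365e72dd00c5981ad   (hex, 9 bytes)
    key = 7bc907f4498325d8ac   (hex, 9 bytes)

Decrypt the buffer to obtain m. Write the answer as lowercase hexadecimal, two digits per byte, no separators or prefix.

48ace0d9998f7c5901

XOR is its own inverse, so applying the key byte-wise gives the result directly.
byte 0:  51 ⊕ 123 =  72
byte 1: 101 ⊕ 201 = 172
byte 2: 231 ⊕   7 = 224
byte 3:  45 ⊕ 244 = 217
byte 4: 208 ⊕  73 = 153
byte 5:  12 ⊕ 131 = 143
byte 6:  89 ⊕  37 = 124
byte 7: 129 ⊕ 216 =  89
byte 8: 173 ⊕ 172 =   1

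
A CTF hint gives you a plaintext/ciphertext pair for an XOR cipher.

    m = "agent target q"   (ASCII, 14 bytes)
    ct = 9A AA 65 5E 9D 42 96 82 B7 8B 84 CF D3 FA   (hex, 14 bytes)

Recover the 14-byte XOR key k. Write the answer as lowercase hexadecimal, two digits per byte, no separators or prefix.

fbcd0030e962e2e3c5ece1bbf38b

Since ct = m ⊕ k, XORing both sides with m gives k = m ⊕ ct.
byte 0: 01100001 ^ 10011010 = 11111011
byte 1: 01100111 ^ 10101010 = 11001101
byte 2: 01100101 ^ 01100101 = 00000000
byte 3: 01101110 ^ 01011110 = 00110000
byte 4: 01110100 ^ 10011101 = 11101001
byte 5: 00100000 ^ 01000010 = 01100010
byte 6: 01110100 ^ 10010110 = 11100010
byte 7: 01100001 ^ 10000010 = 11100011
byte 8: 01110010 ^ 10110111 = 11000101
byte 9: 01100111 ^ 10001011 = 11101100
byte 10: 01100101 ^ 10000100 = 11100001
byte 11: 01110100 ^ 11001111 = 10111011
byte 12: 00100000 ^ 11010011 = 11110011
byte 13: 01110001 ^ 11111010 = 10001011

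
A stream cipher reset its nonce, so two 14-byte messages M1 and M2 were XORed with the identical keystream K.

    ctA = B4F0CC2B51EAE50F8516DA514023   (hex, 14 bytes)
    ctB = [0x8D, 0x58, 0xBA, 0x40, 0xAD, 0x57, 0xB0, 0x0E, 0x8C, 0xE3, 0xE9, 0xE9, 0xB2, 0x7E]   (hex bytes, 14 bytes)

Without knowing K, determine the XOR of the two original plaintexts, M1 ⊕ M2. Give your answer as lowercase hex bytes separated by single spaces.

39 a8 76 6b fc bd 55 01 09 f5 33 b8 f2 5d

ctA ⊕ ctB = (M1 ⊕ K) ⊕ (M2 ⊕ K) = M1 ⊕ M2 — the shared key cancels under XOR.
b4 xor 8d = 39
f0 xor 58 = a8
cc xor ba = 76
2b xor 40 = 6b
51 xor ad = fc
ea xor 57 = bd
e5 xor b0 = 55
0f xor 0e = 01
85 xor 8c = 09
16 xor e3 = f5
da xor e9 = 33
51 xor e9 = b8
40 xor b2 = f2
23 xor 7e = 5d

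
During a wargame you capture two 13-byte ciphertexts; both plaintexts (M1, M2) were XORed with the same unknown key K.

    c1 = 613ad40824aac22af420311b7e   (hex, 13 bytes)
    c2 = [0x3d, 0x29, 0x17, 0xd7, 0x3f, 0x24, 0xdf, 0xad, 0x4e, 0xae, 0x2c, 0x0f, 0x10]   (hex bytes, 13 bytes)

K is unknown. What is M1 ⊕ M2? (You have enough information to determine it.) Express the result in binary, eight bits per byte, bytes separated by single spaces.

c1 ⊕ c2 = (M1 ⊕ K) ⊕ (M2 ⊕ K) = M1 ⊕ M2 — the shared key cancels under XOR.
 97 xor  61 =  92
 58 xor  41 =  19
212 xor  23 = 195
  8 xor 215 = 223
 36 xor  63 =  27
170 xor  36 = 142
194 xor 223 =  29
 42 xor 173 = 135
244 xor  78 = 186
 32 xor 174 = 142
 49 xor  44 =  29
 27 xor  15 =  20
126 xor  16 = 110

01011100 00010011 11000011 11011111 00011011 10001110 00011101 10000111 10111010 10001110 00011101 00010100 01101110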